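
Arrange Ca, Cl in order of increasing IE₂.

Ca < Cl

Consider each +1 ion: Ca⁺ still has 1 valence electron; Cl⁺ still has 6 valence electrons.
All are still removing valence electrons, so compare the +1 ions as you would atoms: IE_2 generally rises across a period (higher Z_eff) and falls down a group (larger shell), subject to the usual subshell exceptions.
Valence configurations: Ca⁺ [Ar]4s¹, Cl⁺ [Ne]3s²3p⁴.
Approximate IE_2 values (kJ/mol): Ca 1145, Cl 2298.
So the second ionization energies run Ca < Cl.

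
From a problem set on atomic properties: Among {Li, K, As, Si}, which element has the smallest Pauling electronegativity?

Smaller atoms with higher effective nuclear charge are more electronegative.
Neither a single period nor a single group — weigh both effects.
Li > K: Li sits above K in group 1, so the down-group effect alone puts Li higher.
Si > Li: the two effects oppose for this pair; the across-period effect wins (1.90 vs 0.98).
As > Si: period and group pull opposite ways; the across-period shift dominates (2.18 vs 1.90).
Tabulated electronegativity (Pauling): Li 0.98, Si 1.90, K 0.82, As 2.18.
The smallest Pauling electronegativity among these belongs to K.

K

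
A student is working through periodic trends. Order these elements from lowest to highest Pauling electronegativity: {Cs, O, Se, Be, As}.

EN rises left→right (higher Z_eff, smaller atoms) and falls top→bottom (larger, more shielded atoms).
Neither a single period nor a single group — weigh both effects.
Be > Cs: both effects reinforce here, so Be is clearly the higher of the two.
As > Be: the two effects oppose for this pair; the across-period effect wins (2.18 vs 1.57).
Se > As: Se lies to the right of As in period 4, so the across-period effect alone puts Se higher.
O > Se: they share group 16; the group trend gives O the larger value.
For reference (Pauling): Be 1.57, O 3.44, As 2.18, Se 2.55, Cs 0.79.
So from lowest to highest: Cs < Be < As < Se < O.

Cs < Be < As < Se < O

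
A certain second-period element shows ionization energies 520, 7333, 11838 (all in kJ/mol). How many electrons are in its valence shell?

Look for the largest jump between consecutive ionization energies: IE2/IE1 ≈ 14.1, far larger than any earlier ratio.
That jump marks the point where a core electron is being removed. So the atom has 1 valence electron.

1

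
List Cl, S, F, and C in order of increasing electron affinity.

C < S < F < Cl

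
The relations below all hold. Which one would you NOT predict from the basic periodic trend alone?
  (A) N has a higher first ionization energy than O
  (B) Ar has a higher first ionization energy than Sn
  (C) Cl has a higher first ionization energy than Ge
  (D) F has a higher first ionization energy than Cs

(A)

The general trend: first ionization energy increases across a period and decreases down a group.
(A) N (period 2, group 15) vs O (period 2, group 16): the stated order contradicts the simple trend.
(B) Ar (period 3, group 18) vs Sn (period 5, group 14): the stated order agrees with the simple trend.
(C) Cl (period 3, group 17) vs Ge (period 4, group 14): the stated order agrees with the simple trend.
(D) F (period 2, group 17) vs Cs (period 6, group 1): the stated order agrees with the simple trend.
The exception is (A): pairing an electron in O's 2p⁴ costs repulsion energy, so O ionizes more easily than half-filled N (2p³).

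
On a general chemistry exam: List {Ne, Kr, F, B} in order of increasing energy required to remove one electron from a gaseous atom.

B < Kr < F < Ne

B is in period 2, group 13; F is in period 2, group 17; Ne is in period 2, group 18; Kr is in period 4, group 18.
Across a period the outer electron is held more tightly (higher IE₁); down a group it sits in a higher shell, more shielded, and comes off more easily.
Neither a single period nor a single group — weigh both effects.
Kr > B: period and group pull opposite ways; the across-period shift dominates (1351 vs 801 kJ/mol).
F > Kr: period and group pull opposite ways; the down-group shift dominates (1681 vs 1351 kJ/mol).
Ne > F: both are in period 2; the period trend gives Ne the larger value.
Tabulated first ionization energy (kJ/mol): B 801, F 1681, Ne 2081, Kr 1351.
So from lowest to highest: B < Kr < F < Ne.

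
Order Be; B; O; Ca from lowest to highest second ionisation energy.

Ca < Be < B < O

After 1 electron has been removed, what remains? Be⁺ still has 1 valence electron; B⁺ still has 2 valence electrons; O⁺ still has 5 valence electrons; Ca⁺ still has 1 valence electron.
All are still removing valence electrons, so compare the +1 ions as you would atoms: IE_2 generally rises across a period (higher Z_eff) and falls down a group (larger shell), subject to the usual subshell exceptions.
Valence configurations: Be⁺ [He]2s¹, B⁺ [He]2s², O⁺ [He]2s²2p³, Ca⁺ [Ar]4s¹.
The numbers (kJ/mol): Be 1757, B 2427, O 3388, Ca 1145.
So the second ionization energies run Ca < Be < B < O.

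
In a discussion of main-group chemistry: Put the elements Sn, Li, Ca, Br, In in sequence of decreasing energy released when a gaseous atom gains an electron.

Br, Sn, Li, In, Ca

Adding an electron releases more energy for atoms nearer the top right (short of the noble gases).
Here both period and group differ, so the two effects have to be weighed against each other.
In > Ca: the two effects oppose for this pair; the across-period effect wins (29 vs 2 kJ/mol).
Li > In: period and group pull opposite ways; the down-group shift dominates (60 vs 29 kJ/mol).
Sn > Li: the two effects oppose for this pair; the across-period effect wins (107 vs 60 kJ/mol).
Br > Sn: both effects reinforce here, so Br is clearly the higher of the two.
Approximate values (kJ/mol): Li 60, Ca 2, Br 325, In 29, Sn 107.
So from highest to lowest: Br > Sn > Li > In > Ca.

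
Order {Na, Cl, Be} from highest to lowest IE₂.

Na > Cl > Be

IE_2 is the cost of taking one more electron from the +1 cation: Na⁺ is the bare [Ne] core; Cl⁺ still has 6 valence electrons; Be⁺ still has 1 valence electron.
Breaking into a closed-shell core is much more expensive than removing a leftover valence electron — Na has the largest IE_2 here.
Valence configurations: Cl⁺ [Ne]3s²3p⁴, Be⁺ [He]2s¹.
Tabulated IE_2 (kJ/mol): Na 4562, Cl 2298, Be 1757.
Overall IE_2 order: Be < Cl < Na.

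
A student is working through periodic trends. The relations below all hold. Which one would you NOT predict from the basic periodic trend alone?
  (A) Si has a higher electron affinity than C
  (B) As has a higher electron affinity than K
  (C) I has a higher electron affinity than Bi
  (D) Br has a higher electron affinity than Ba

(A)

The general trend: electron affinity increases across a period and decreases down a group.
(A) Si (period 3, group 14) vs C (period 2, group 14): the stated order contradicts the simple trend.
(B) As (period 4, group 15) vs K (period 4, group 1): the stated order agrees with the simple trend.
(C) I (period 5, group 17) vs Bi (period 6, group 15): the stated order agrees with the simple trend.
(D) Br (period 4, group 17) vs Ba (period 6, group 2): the stated order agrees with the simple trend.
The exception is (A): Si's larger, more diffuse 3p orbitals accept an added electron slightly more readily than C's compact 2p.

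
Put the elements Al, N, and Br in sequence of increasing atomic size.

N < Br < Al

N is in period 2, group 15; Al is in period 3, group 13; Br is in period 4, group 17.
Moving right in a period, electrons are added to the same shell under a stronger nuclear pull, so atoms get smaller; moving down, a new shell is opened and atoms get larger.
These span different periods and groups, so the two trends combine.
Br > N: period and group pull opposite ways; the down-group shift dominates (114 vs 71 pm).
Al > Br: the two effects oppose for this pair; the across-period effect wins (126 vs 114 pm).
For reference (pm): N 71, Al 126, Br 114.
So from smallest to largest: N < Br < Al.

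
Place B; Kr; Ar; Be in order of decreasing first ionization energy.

Removing the outermost electron gets harder across a period and easier down a group.
Neither a single period nor a single group — weigh both effects.
Be > B: this pair runs against the simple trend — see the exception note.
Kr > Be: period and group pull opposite ways; the across-period shift dominates (1351 vs 900 kJ/mol).
Ar > Kr: Ar sits above Kr in group 18, so the down-group effect alone puts Ar higher.
Note the exception: Be has a higher first ionization energy than B, contrary to the simple trend — removing B's lone 2p electron is easier than breaking Be's filled 2s².
Tabulated first ionization energy (kJ/mol): Be 900, B 801, Ar 1521, Kr 1351.
So from highest to lowest: Ar > Kr > Be > B.

Ar, Kr, Be, B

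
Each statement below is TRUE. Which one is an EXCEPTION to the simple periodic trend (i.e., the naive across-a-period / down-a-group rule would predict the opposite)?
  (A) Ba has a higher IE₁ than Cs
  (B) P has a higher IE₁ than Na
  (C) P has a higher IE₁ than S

The general trend: IE₁ increases across a period and decreases down a group.
(A) Ba (period 6, group 2) vs Cs (period 6, group 1): the stated order agrees with the simple trend.
(B) P (period 3, group 15) vs Na (period 3, group 1): the stated order agrees with the simple trend.
(C) P (period 3, group 15) vs S (period 3, group 16): the stated order contradicts the simple trend.
The exception is (C): S (3p⁴) ionizes more easily than half-filled P (3p³) because the paired 3p electron in S is pushed out by e⁻–e⁻ repulsion.

(C)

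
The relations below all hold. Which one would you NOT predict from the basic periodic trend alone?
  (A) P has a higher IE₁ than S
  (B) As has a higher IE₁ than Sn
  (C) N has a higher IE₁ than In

The general trend: IE₁ increases across a period and decreases down a group.
(A) P (period 3, group 15) vs S (period 3, group 16): the stated order contradicts the simple trend.
(B) As (period 4, group 15) vs Sn (period 5, group 14): the stated order agrees with the simple trend.
(C) N (period 2, group 15) vs In (period 5, group 13): the stated order agrees with the simple trend.
The exception is (A): S (3p⁴) ionizes more easily than half-filled P (3p³) because the paired 3p electron in S is pushed out by e⁻–e⁻ repulsion.

(A)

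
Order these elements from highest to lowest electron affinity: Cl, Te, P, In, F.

EA tends to increase across a period and decrease down a group, though the pattern is less regular than for IE or radius.
Here both period and group differ, so the two effects have to be weighed against each other.
P > In: both effects reinforce here, so P is clearly the higher of the two.
Te > P: the two effects oppose for this pair; the across-period effect wins (190 vs 72 kJ/mol).
F > Te: both effects reinforce here, so F is clearly the higher of the two.
Cl > F: this pair runs against the simple trend — see the exception note.
Note the exception: Cl has a higher electron affinity than F, contrary to the simple trend — F's small 2p subshell makes the incoming electron feel strong e⁻–e⁻ repulsion, so Cl actually releases more energy on gaining an electron.
Approximate values (kJ/mol): F 328, P 72, Cl 349, In 29, Te 190.
So from highest to lowest: Cl > F > Te > P > In.

Cl, F, Te, P, In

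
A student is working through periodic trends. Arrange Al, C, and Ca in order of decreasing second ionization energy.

C > Al > Ca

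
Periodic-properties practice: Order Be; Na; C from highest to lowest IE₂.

Na, C, Be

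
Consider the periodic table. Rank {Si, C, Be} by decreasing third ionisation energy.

Be > C > Si

After 2 electrons have been removed, what remains? Si²⁺ still has 2 valence electrons; C²⁺ still has 2 valence electrons; Be²⁺ is the bare [He] core.
Pulling an electron out of a noble-gas core costs far more than removing a remaining valence electron, so Be sits at the high end of IE_3.
Valence configurations: Si²⁺ [Ne]3s², C²⁺ [He]2s².
The numbers (kJ/mol): Si 3232, C 4620, Be 14849.
So the third ionization energies run Si < C < Be.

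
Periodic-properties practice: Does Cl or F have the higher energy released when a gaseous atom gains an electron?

Cl

F is in period 2, group 17; Cl is in period 3, group 17.
EA tends to increase across a period and decrease down a group, though the pattern is less regular than for IE or radius.
All are in group 17; the group trend (electron affinity increases up the group) applies, with the exception below.
Note the exception: Cl has a higher electron affinity than F, contrary to the simple trend — F's small 2p subshell makes the incoming electron feel strong e⁻–e⁻ repulsion, so Cl actually releases more energy on gaining an electron.
Tabulated electron affinity (kJ/mol): F 328, Cl 349.
So Cl has the higher energy released when a gaseous atom gains an electron (Cl > F).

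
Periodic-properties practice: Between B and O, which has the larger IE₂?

O

The second ionization energy removes an electron from the +1 ion. For each element: B⁺ still has 2 valence electrons; O⁺ still has 5 valence electrons.
All are still removing valence electrons, so compare the +1 ions as you would atoms: IE_2 generally rises across a period (higher Z_eff) and falls down a group (larger shell), subject to the usual subshell exceptions.
Valence configurations: B⁺ [He]2s², O⁺ [He]2s²2p³.
The numbers (kJ/mol): B 2427, O 3388.
Overall IE_2 order: B < O.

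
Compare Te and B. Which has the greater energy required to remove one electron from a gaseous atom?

Te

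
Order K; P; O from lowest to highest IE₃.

P < K < O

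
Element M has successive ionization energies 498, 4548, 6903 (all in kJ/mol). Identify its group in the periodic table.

Look for the largest jump between consecutive ionization energies: IE2/IE1 ≈ 9.1, far larger than any earlier ratio.
That jump marks the point where a core electron is being removed. So the atom has 1 valence electron.
A main-group element with 1 valence electron is in group 1.

Group 1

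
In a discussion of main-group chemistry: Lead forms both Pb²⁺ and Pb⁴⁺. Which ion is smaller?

Pb⁴⁺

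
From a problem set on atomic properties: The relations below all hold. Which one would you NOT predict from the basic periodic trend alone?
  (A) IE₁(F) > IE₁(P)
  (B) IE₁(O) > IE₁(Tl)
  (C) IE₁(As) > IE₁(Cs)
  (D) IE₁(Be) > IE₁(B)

(D)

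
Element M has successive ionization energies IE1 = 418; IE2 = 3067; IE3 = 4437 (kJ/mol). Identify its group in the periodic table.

Group 1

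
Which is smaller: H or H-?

H

Forming H- adds 1 electron to H. More electron–electron repulsion in the same shell, with unchanged nuclear charge, lets the cloud expand.
An anion is larger than its parent atom: H- > H.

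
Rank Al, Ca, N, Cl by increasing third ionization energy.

IE_3 is the cost of taking one more electron from the +2 cation: Al²⁺ still has 1 valence electron; Ca²⁺ is the bare [Ar] core; N²⁺ still has 3 valence electrons; Cl²⁺ still has 5 valence electrons.
Core electrons are held far more tightly than valence electrons, so Ca tops the IE_3 order.
Valence configurations: Al²⁺ [Ne]3s¹, N²⁺ [He]2s²2p¹, Cl²⁺ [Ne]3s²3p³.
The numbers (kJ/mol): Al 2745, Ca 4912, N 4578, Cl 3822.
Overall IE_3 order: Al < Cl < N < Ca.

Al < Cl < N < Ca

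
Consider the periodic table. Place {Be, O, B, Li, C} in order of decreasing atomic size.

Atomic radius shrinks across a period as nuclear charge pulls the same shell inward, and grows down a group as new shells are added.
All lie in period 2, so atomic radius increases right to left.
So from largest to smallest: Li > Be > B > C > O.

Li > Be > B > C > O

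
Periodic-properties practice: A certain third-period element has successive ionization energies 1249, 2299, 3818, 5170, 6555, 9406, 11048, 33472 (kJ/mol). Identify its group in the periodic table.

Group 17

Look for the largest jump between consecutive ionization energies: IE8/IE7 ≈ 3.0, far larger than any earlier ratio.
That jump marks the point where a core electron is being removed. So the atom has 7 valence electrons.
A main-group element with 7 valence electrons is in group 17.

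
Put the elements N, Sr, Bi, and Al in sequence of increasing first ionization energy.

N is in period 2, group 15; Al is in period 3, group 13; Sr is in period 5, group 2; Bi is in period 6, group 15.
Across a period the outer electron is held more tightly (higher IE₁); down a group it sits in a higher shell, more shielded, and comes off more easily.
These span different periods and groups, so the two trends combine.
Al > Sr: both effects reinforce here, so Al is clearly the higher of the two.
Bi > Al: the two effects oppose for this pair; the across-period effect wins (703 vs 578 kJ/mol).
N > Bi: N sits above Bi in group 15, so the down-group effect alone puts N higher.
Approximate values (kJ/mol): N 1402, Al 578, Sr 550, Bi 703.
So from lowest to highest: Sr < Al < Bi < N.

Sr < Al < Bi < N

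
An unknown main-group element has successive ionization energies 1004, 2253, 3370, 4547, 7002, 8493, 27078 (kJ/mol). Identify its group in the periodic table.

Group 16

Look for the largest jump between consecutive ionization energies: IE7/IE6 ≈ 3.2, far larger than any earlier ratio.
That jump marks the point where a core electron is being removed. So the atom has 6 valence electrons.
A main-group element with 6 valence electrons is in group 16.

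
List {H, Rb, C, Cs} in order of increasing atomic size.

H < C < Rb < Cs

Moving right in a period, electrons are added to the same shell under a stronger nuclear pull, so atoms get smaller; moving down, a new shell is opened and atoms get larger.
Here both period and group differ, so the two effects have to be weighed against each other.
C > H: the two effects oppose for this pair; the down-group effect wins (75 vs 32 pm).
Rb > C: both effects reinforce here, so Rb is clearly the larger of the two.
Cs > Rb: they share group 1; the group trend gives Cs the larger value.
For reference (pm): H 32, C 75, Rb 210, Cs 232.
So from smallest to largest: H < C < Rb < Cs.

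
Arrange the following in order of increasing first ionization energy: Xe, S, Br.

S, Br, Xe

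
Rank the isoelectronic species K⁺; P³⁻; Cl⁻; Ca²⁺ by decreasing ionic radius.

P³⁻ > Cl⁻ > K⁺ > Ca²⁺

All of these have 18 electrons, so size is governed by nuclear charge alone: the more protons, the stronger the pull on the same electron cloud, and the smaller the ion.
Nuclear charges: Ca²⁺ (Z=20), K⁺ (Z=19), Cl⁻ (Z=17), P³⁻ (Z=15).
Largest to smallest: P³⁻ > Cl⁻ > K⁺ > Ca²⁺.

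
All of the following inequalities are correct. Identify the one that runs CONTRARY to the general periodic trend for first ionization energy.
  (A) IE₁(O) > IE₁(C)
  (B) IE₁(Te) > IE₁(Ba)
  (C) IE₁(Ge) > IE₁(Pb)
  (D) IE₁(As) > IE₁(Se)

(D)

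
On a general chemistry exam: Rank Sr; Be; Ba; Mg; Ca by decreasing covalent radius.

Ba, Sr, Ca, Mg, Be

Atomic radius shrinks across a period as nuclear charge pulls the same shell inward, and grows down a group as new shells are added.
All are in group 2, so atomic radius increases down the group.
So from largest to smallest: Ba > Sr > Ca > Mg > Be.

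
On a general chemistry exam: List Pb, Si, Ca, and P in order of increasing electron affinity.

Ca, Pb, P, Si

Si is in period 3, group 14; P is in period 3, group 15; Ca is in period 4, group 2; Pb is in period 6, group 14.
Atoms with high Z_eff and room in the valence shell (especially the halogens) have the most exothermic electron affinities.
These span different periods and groups, so the two trends combine.
Pb > Ca: period and group pull opposite ways; the across-period shift dominates (35 vs 2 kJ/mol).
P > Pb: both effects reinforce here, so P is clearly the higher of the two.
Si > P: this pair runs against the simple trend — see the exception note.
Note the exception: Si has a higher electron affinity than P, contrary to the simple trend — adding an electron to P's half-filled 3p³ is unfavourable, so Si (3p²) has the more exothermic EA.
Approximate values (kJ/mol): Si 134, P 72, Ca 2, Pb 35.
So from lowest to highest: Ca < Pb < P < Si.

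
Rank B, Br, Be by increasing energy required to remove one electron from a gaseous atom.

Be is in period 2, group 2; B is in period 2, group 13; Br is in period 4, group 17.
First ionization energy rises across a period (greater Z_eff holds electrons more tightly) and falls down a group (valence electrons are farther from the nucleus).
These span different periods and groups, so the two trends combine.
Be > B: this pair runs against the simple trend — see the exception note.
Br > Be: the two effects oppose for this pair; the across-period effect wins (1140 vs 900 kJ/mol).
Note the exception: Be has a higher first ionization energy than B, contrary to the simple trend — removing B's lone 2p electron is easier than breaking Be's filled 2s².
For reference (kJ/mol): Be 900, B 801, Br 1140.
So from lowest to highest: B < Be < Br.

B < Be < Br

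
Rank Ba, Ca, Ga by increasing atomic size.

Ga < Ca < Ba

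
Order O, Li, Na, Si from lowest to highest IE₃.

IE_3 is the cost of taking one more electron from the +2 cation: O²⁺ still has 4 valence electrons; Li²⁺ is already 1 electron into the core; Na²⁺ is already 1 electron into the core; Si²⁺ still has 2 valence electrons.
Breaking into a closed-shell core is much more expensive than removing a leftover valence electron — Na and Li have the largest IE_3 here.
Valence configurations: O²⁺ [He]2s²2p², Si²⁺ [Ne]3s².
Approximate IE_3 values (kJ/mol): O 5300, Li 11815, Na 6910, Si 3232.
So the third ionization energies run Si < O < Na < Li.

Si < O < Na < Li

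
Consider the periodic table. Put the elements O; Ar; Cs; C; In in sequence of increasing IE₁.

Cs < In < C < O < Ar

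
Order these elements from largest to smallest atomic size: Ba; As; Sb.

As is in period 4, group 15; Sb is in period 5, group 15; Ba is in period 6, group 2.
Moving right in a period, electrons are added to the same shell under a stronger nuclear pull, so atoms get smaller; moving down, a new shell is opened and atoms get larger.
These span different periods and groups, so the two trends combine.
Sb > As: Sb sits below As in group 15, so the down-group effect alone puts Sb larger.
Ba > Sb: relative to Sb, both the across-period and down-group shifts push Ba's atomic radius up.
Approximate values (pm): As 121, Sb 140, Ba 196.
So from largest to smallest: Ba > Sb > As.

Ba > Sb > As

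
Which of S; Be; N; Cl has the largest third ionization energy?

Be

After 2 electrons have been removed, what remains? S²⁺ still has 4 valence electrons; Be²⁺ is the bare [He] core; N²⁺ still has 3 valence electrons; Cl²⁺ still has 5 valence electrons.
Pulling an electron out of a noble-gas core costs far more than removing a remaining valence electron, so Be sits at the high end of IE_3.
Valence configurations: S²⁺ [Ne]3s²3p², N²⁺ [He]2s²2p¹, Cl²⁺ [Ne]3s²3p³.
Tabulated IE_3 (kJ/mol): S 3357, Be 14849, N 4578, Cl 3822.
So the third ionization energies run S < Cl < N < Be.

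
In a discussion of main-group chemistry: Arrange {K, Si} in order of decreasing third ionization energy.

Consider each +2 ion: K²⁺ is already 1 electron into the core; Si²⁺ still has 2 valence electrons.
Core electrons are held far more tightly than valence electrons, so K tops the IE_3 order.
Tabulated IE_3 (kJ/mol): K 4420, Si 3232.
So the third ionization energies run Si < K.

K > Si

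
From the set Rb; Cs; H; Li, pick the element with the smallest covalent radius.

H is in period 1, group 1; Li is in period 2, group 1; Rb is in period 5, group 1; Cs is in period 6, group 1.
Moving right in a period, electrons are added to the same shell under a stronger nuclear pull, so atoms get smaller; moving down, a new shell is opened and atoms get larger.
All are in group 1, so atomic radius increases down the group.
The smallest covalent radius among these belongs to H.

H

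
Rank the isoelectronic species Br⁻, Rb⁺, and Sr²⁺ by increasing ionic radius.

Sr²⁺ < Rb⁺ < Br⁻

All of these have 36 electrons, so size is governed by nuclear charge alone: the more protons, the stronger the pull on the same electron cloud, and the smaller the ion.
Nuclear charges: Sr²⁺ (Z=38), Rb⁺ (Z=37), Br⁻ (Z=35).
Smallest to largest: Sr²⁺ < Rb⁺ < Br⁻.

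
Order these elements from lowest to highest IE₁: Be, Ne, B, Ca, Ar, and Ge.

Be is in period 2, group 2; B is in period 2, group 13; Ne is in period 2, group 18; Ar is in period 3, group 18; Ca is in period 4, group 2; Ge is in period 4, group 14.
First ionization energy rises across a period (greater Z_eff holds electrons more tightly) and falls down a group (valence electrons are farther from the nucleus).
These span different periods and groups, so the two trends combine.
Ge > Ca: Ge lies to the right of Ca in period 4, so the across-period effect alone puts Ge higher.
B > Ge: the two effects oppose for this pair; the down-group effect wins (801 vs 762 kJ/mol).
Be > B: this pair runs against the simple trend — see the exception note.
Ar > Be: period and group pull opposite ways; the across-period shift dominates (1521 vs 900 kJ/mol).
Ne > Ar: they share group 18; the group trend gives Ne the larger value.
Note the exception: Be has a higher first ionization energy than B, contrary to the simple trend — removing B's lone 2p electron is easier than breaking Be's filled 2s².
Approximate values (kJ/mol): Be 900, B 801, Ne 2081, Ar 1521, Ca 590, Ge 762.
So from lowest to highest: Ca < Ge < B < Be < Ar < Ne.

Ca < Ge < B < Be < Ar < Ne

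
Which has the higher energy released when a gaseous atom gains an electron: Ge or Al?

Electron affinity generally becomes more exothermic across a period toward the halogens and less exothermic down a group.
These sit on a diagonal, where the across-period and down-group effects partly cancel.
Ge > Al: the two effects oppose for this pair; the across-period effect wins (119 vs 42 kJ/mol).
Tabulated electron affinity (kJ/mol): Al 42, Ge 119.
So Ge has the higher energy released when a gaseous atom gains an electron (Ge > Al).

Ge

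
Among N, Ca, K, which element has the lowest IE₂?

Ca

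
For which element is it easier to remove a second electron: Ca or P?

IE_2 is the cost of taking one more electron from the +1 cation: Ca⁺ still has 1 valence electron; P⁺ still has 4 valence electrons.
All are still removing valence electrons, so compare the +1 ions as you would atoms: IE_2 generally rises across a period (higher Z_eff) and falls down a group (larger shell), subject to the usual subshell exceptions.
Valence configurations: Ca⁺ [Ar]4s¹, P⁺ [Ne]3s²3p².
The numbers (kJ/mol): Ca 1145, P 1907.
Overall IE_2 order: Ca < P.

Ca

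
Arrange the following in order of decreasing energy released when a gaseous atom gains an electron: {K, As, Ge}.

Electron affinity generally becomes more exothermic across a period toward the halogens and less exothermic down a group.
All lie in period 4; the across-period trend (electron affinity increases left to right) applies, with the exception below.
Note the exception: Ge has a higher electron affinity than As, contrary to the simple trend — adding an electron to As's half-filled 4p³ is unfavourable, so Ge (4p²) has the more exothermic EA.
For reference (kJ/mol): K 48, Ge 119, As 78.
So from highest to lowest: Ge > As > K.

Ge, As, K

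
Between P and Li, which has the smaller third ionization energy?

P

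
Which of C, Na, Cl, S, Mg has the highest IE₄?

Mg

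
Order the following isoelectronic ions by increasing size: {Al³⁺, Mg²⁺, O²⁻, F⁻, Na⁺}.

Al³⁺ < Mg²⁺ < Na⁺ < F⁻ < O²⁻

All of these have 10 electrons, so size is governed by nuclear charge alone: the more protons, the stronger the pull on the same electron cloud, and the smaller the ion.
Nuclear charges: Al³⁺ (Z=13), Mg²⁺ (Z=12), Na⁺ (Z=11), F⁻ (Z=9), O²⁻ (Z=8).
Smallest to largest: Al³⁺ < Mg²⁺ < Na⁺ < F⁻ < O²⁻.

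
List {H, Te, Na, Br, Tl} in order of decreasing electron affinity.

Br > Te > H > Na > Tl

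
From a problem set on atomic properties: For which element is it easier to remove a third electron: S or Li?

S

After 2 electrons have been removed, what remains? S²⁺ still has 4 valence electrons; Li²⁺ is already 1 electron into the core.
Pulling an electron out of a noble-gas core costs far more than removing a remaining valence electron, so Li sits at the high end of IE_3.
Approximate IE_3 values (kJ/mol): S 3357, Li 11815.
Putting it together, IE_3: S < Li.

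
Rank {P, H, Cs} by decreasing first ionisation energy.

H > P > Cs

H is in period 1, group 1; P is in period 3, group 15; Cs is in period 6, group 1.
First ionization energy rises across a period (greater Z_eff holds electrons more tightly) and falls down a group (valence electrons are farther from the nucleus).
Here both period and group differ, so the two effects have to be weighed against each other.
P > Cs: both effects reinforce here, so P is clearly the higher of the two.
H > P: the two effects oppose for this pair; the down-group effect wins (1312 vs 1012 kJ/mol).
Approximate values (kJ/mol): H 1312, P 1012, Cs 376.
So from highest to lowest: H > P > Cs.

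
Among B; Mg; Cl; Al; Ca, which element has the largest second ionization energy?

B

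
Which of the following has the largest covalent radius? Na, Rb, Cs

Moving right in a period, electrons are added to the same shell under a stronger nuclear pull, so atoms get smaller; moving down, a new shell is opened and atoms get larger.
All are in group 1, so atomic radius increases down the group.
The largest covalent radius among these belongs to Cs.

Cs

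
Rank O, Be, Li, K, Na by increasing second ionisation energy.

Be < K < O < Na < Li

After 1 electron has been removed, what remains? O⁺ still has 5 valence electrons; Be⁺ still has 1 valence electron; Li⁺ is the bare [He] core; K⁺ is the bare [Ar] core; Na⁺ is the bare [Ne] core.
Usually core removal costs more than valence removal, but here the competition is close: a tightly held n=2 valence electron can cost more to remove than an n=3 core electron, so the actual values have to decide it.
Valence configurations: O⁺ [He]2s²2p³, Be⁺ [He]2s¹.
Approximate IE_2 values (kJ/mol): O 3388, Be 1757, Li 7298, K 3052, Na 4562.
Overall IE_2 order: Be < K < O < Na < Li.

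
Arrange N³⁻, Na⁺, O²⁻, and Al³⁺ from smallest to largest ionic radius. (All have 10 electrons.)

Al³⁺, Na⁺, O²⁻, N³⁻

All of these have 10 electrons, so size is governed by nuclear charge alone: the more protons, the stronger the pull on the same electron cloud, and the smaller the ion.
Nuclear charges: Al³⁺ (Z=13), Na⁺ (Z=11), O²⁻ (Z=8), N³⁻ (Z=7).
Smallest to largest: Al³⁺ < Na⁺ < O²⁻ < N³⁻.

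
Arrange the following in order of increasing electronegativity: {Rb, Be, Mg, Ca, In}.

Rb < Ca < Mg < Be < In

Be is in period 2, group 2; Mg is in period 3, group 2; Ca is in period 4, group 2; Rb is in period 5, group 1; In is in period 5, group 13.
Atoms toward the upper right of the periodic table pull bonding electrons most strongly.
Here both period and group differ, so the two effects have to be weighed against each other.
Ca > Rb: both effects reinforce here, so Ca is clearly the higher of the two.
Mg > Ca: Mg sits above Ca in group 2, so the down-group effect alone puts Mg higher.
Be > Mg: they share group 2; the group trend gives Be the larger value.
In > Be: the two effects oppose for this pair; the across-period effect wins (1.78 vs 1.57).
For reference (Pauling): Be 1.57, Mg 1.31, Ca 1.00, Rb 0.82, In 1.78.
So from lowest to highest: Rb < Ca < Mg < Be < In.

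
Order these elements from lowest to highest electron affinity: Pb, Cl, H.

Pb, H, Cl

Atoms with high Z_eff and room in the valence shell (especially the halogens) have the most exothermic electron affinities.
These span different periods and groups, so the two trends combine.
H > Pb: the two effects oppose for this pair; the down-group effect wins (73 vs 35 kJ/mol).
Cl > H: the two effects oppose for this pair; the across-period effect wins (349 vs 73 kJ/mol).
For reference (kJ/mol): H 73, Cl 349, Pb 35.
So from lowest to highest: Pb < H < Cl.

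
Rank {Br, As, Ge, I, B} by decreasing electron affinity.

B is in period 2, group 13; Ge is in period 4, group 14; As is in period 4, group 15; Br is in period 4, group 17; I is in period 5, group 17.
Electron affinity generally becomes more exothermic across a period toward the halogens and less exothermic down a group.
Neither a single period nor a single group — weigh both effects.
As > B: the two effects oppose for this pair; the across-period effect wins (78 vs 27 kJ/mol).
Ge > As: this pair runs against the simple trend — see the exception note.
I > Ge: period and group pull opposite ways; the across-period shift dominates (295 vs 119 kJ/mol).
Br > I: Br sits above I in group 17, so the down-group effect alone puts Br higher.
Note the exception: Ge has a higher electron affinity than As, contrary to the simple trend — adding an electron to As's half-filled 4p³ is unfavourable, so Ge (4p²) has the more exothermic EA.
Tabulated electron affinity (kJ/mol): B 27, Ge 119, As 78, Br 325, I 295.
So from highest to lowest: Br > I > Ge > As > B.

Br, I, Ge, As, B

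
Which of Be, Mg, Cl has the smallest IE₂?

The second ionization energy removes an electron from the +1 ion. For each element: Be⁺ still has 1 valence electron; Mg⁺ still has 1 valence electron; Cl⁺ still has 6 valence electrons.
All are still removing valence electrons, so compare the +1 ions as you would atoms: IE_2 generally rises across a period (higher Z_eff) and falls down a group (larger shell), subject to the usual subshell exceptions.
Valence configurations: Be⁺ [He]2s¹, Mg⁺ [Ne]3s¹, Cl⁺ [Ne]3s²3p⁴.
Tabulated IE_2 (kJ/mol): Be 1757, Mg 1451, Cl 2298.
Hence IE_2: Mg < Be < Cl.

Mg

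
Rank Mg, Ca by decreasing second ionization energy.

Mg, Ca

IE_2 is the cost of taking one more electron from the +1 cation: Mg⁺ still has 1 valence electron; Ca⁺ still has 1 valence electron.
All are still removing valence electrons, so compare the +1 ions as you would atoms: IE_2 generally rises across a period (higher Z_eff) and falls down a group (larger shell), subject to the usual subshell exceptions.
Valence configurations: Mg⁺ [Ne]3s¹, Ca⁺ [Ar]4s¹.
Tabulated IE_2 (kJ/mol): Mg 1451, Ca 1145.
Hence IE_2: Ca < Mg.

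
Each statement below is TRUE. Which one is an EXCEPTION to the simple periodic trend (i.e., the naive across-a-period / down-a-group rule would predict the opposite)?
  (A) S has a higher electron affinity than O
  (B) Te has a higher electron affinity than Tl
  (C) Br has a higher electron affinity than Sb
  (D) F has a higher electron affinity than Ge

(A)

The general trend: electron affinity increases across a period and decreases down a group.
(A) S (period 3, group 16) vs O (period 2, group 16): the stated order contradicts the simple trend.
(B) Te (period 5, group 16) vs Tl (period 6, group 13): the stated order agrees with the simple trend.
(C) Br (period 4, group 17) vs Sb (period 5, group 15): the stated order agrees with the simple trend.
(D) F (period 2, group 17) vs Ge (period 4, group 14): the stated order agrees with the simple trend.
The exception is (A): the compact 2p subshell of O repels the added electron more than S's larger 3p does.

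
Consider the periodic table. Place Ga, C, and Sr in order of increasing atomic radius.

C < Ga < Sr

C is in period 2, group 14; Ga is in period 4, group 13; Sr is in period 5, group 2.
Radius decreases left→right (rising Z_eff, same n) and increases top→bottom (higher n).
Neither a single period nor a single group — weigh both effects.
Ga > C: both effects reinforce here, so Ga is clearly the larger of the two.
Sr > Ga: both effects reinforce here, so Sr is clearly the larger of the two.
For reference (pm): C 75, Ga 124, Sr 185.
So from smallest to largest: C < Ga < Sr.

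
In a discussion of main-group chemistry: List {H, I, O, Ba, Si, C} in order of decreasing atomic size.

Ba > I > Si > C > O > H

H is in period 1, group 1; C is in period 2, group 14; O is in period 2, group 16; Si is in period 3, group 14; I is in period 5, group 17; Ba is in period 6, group 2.
Radius decreases left→right (rising Z_eff, same n) and increases top→bottom (higher n).
These span different periods and groups, so the two trends combine.
O > H: period and group pull opposite ways; the down-group shift dominates (63 vs 32 pm).
C > O: C lies to the left of O in period 2, so the across-period effect alone puts C larger.
Si > C: they share group 14; the group trend gives Si the larger value.
I > Si: period and group pull opposite ways; the down-group shift dominates (133 vs 116 pm).
Ba > I: relative to I, both the across-period and down-group shifts push Ba's atomic radius up.
Tabulated atomic radius (pm): H 32, C 75, O 63, Si 116, I 133, Ba 196.
So from largest to smallest: Ba > I > Si > C > O > H.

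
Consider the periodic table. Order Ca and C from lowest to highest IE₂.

Ca < C

IE_2 is the cost of taking one more electron from the +1 cation: Ca⁺ still has 1 valence electron; C⁺ still has 3 valence electrons.
All are still removing valence electrons, so compare the +1 ions as you would atoms: IE_2 generally rises across a period (higher Z_eff) and falls down a group (larger shell), subject to the usual subshell exceptions.
Valence configurations: Ca⁺ [Ar]4s¹, C⁺ [He]2s²2p¹.
Approximate IE_2 values (kJ/mol): Ca 1145, C 2353.
Putting it together, IE_2: Ca < C.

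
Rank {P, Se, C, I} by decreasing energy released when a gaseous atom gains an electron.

C is in period 2, group 14; P is in period 3, group 15; Se is in period 4, group 16; I is in period 5, group 17.
Electron affinity generally becomes more exothermic across a period toward the halogens and less exothermic down a group.
These sit on a diagonal, where the across-period and down-group effects partly cancel.
C > P: period and group pull opposite ways; the down-group shift dominates (122 vs 72 kJ/mol).
Se > C: the two effects oppose for this pair; the across-period effect wins (195 vs 122 kJ/mol).
I > Se: the two effects oppose for this pair; the across-period effect wins (295 vs 195 kJ/mol).
Tabulated electron affinity (kJ/mol): C 122, P 72, Se 195, I 295.
So from highest to lowest: I > Se > C > P.

I, Se, C, P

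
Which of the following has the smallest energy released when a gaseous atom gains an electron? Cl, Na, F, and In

In

Electron affinity generally becomes more exothermic across a period toward the halogens and less exothermic down a group.
Neither a single period nor a single group — weigh both effects.
Na > In: period and group pull opposite ways; the down-group shift dominates (53 vs 29 kJ/mol).
F > Na: relative to Na, both the across-period and down-group shifts push F's electron affinity up.
Cl > F: this pair runs against the simple trend — see the exception note.
Note the exception: Cl has a higher electron affinity than F, contrary to the simple trend — F's small 2p subshell makes the incoming electron feel strong e⁻–e⁻ repulsion, so Cl actually releases more energy on gaining an electron.
For reference (kJ/mol): F 328, Na 53, Cl 349, In 29.
The smallest energy released when a gaseous atom gains an electron among these belongs to In.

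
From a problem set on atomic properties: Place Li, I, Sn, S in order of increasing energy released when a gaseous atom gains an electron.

Li < Sn < S < I

Atoms with high Z_eff and room in the valence shell (especially the halogens) have the most exothermic electron affinities.
Here both period and group differ, so the two effects have to be weighed against each other.
Sn > Li: period and group pull opposite ways; the across-period shift dominates (107 vs 60 kJ/mol).
S > Sn: both effects reinforce here, so S is clearly the higher of the two.
I > S: period and group pull opposite ways; the across-period shift dominates (295 vs 200 kJ/mol).
Tabulated electron affinity (kJ/mol): Li 60, S 200, Sn 107, I 295.
So from lowest to highest: Li < Sn < S < I.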